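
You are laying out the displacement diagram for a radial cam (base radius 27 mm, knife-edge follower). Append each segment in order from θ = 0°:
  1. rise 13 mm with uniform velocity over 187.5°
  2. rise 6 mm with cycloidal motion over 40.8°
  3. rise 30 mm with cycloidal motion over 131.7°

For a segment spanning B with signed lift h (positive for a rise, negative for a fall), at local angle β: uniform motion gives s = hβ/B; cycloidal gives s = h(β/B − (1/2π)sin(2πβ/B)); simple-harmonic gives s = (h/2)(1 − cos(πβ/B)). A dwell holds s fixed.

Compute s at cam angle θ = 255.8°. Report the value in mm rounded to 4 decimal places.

seg 1 [0°–187.5°] uniform, h=13: full span → s += 13 → s = 13.0000
seg 2 [187.5°–228.3°] cycloidal, h=6: full span → s += 6 → s = 19.0000
seg 3 [228.3°–360°] cycloidal, h=30: θ=255.8° here. β=27.5, B=131.7. 30·(0.2088 − sin(2π·0.2088)/(2π)) = 1.6486 → s = 20.6486

20.6486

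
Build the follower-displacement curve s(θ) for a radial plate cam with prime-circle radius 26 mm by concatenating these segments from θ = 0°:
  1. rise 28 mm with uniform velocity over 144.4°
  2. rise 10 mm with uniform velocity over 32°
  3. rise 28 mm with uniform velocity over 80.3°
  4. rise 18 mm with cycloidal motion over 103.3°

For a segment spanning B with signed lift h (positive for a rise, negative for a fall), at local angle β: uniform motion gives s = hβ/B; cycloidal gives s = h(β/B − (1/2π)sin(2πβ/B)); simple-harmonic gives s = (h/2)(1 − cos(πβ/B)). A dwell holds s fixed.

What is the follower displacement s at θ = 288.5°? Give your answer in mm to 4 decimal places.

seg 1 [0°–144.4°] uniform, h=28: full span → s += 28 → s = 28.0000
seg 2 [144.4°–176.4°] uniform, h=10: full span → s += 10 → s = 38.0000
seg 3 [176.4°–256.7°] uniform, h=28: full span → s += 28 → s = 66.0000
seg 4 [256.7°–360°] cycloidal, h=18: θ=288.5° here. β=31.8, B=103.3. 18·(0.3078 − sin(2π·0.3078)/(2π)) = 2.8635 → s = 68.8635

68.8635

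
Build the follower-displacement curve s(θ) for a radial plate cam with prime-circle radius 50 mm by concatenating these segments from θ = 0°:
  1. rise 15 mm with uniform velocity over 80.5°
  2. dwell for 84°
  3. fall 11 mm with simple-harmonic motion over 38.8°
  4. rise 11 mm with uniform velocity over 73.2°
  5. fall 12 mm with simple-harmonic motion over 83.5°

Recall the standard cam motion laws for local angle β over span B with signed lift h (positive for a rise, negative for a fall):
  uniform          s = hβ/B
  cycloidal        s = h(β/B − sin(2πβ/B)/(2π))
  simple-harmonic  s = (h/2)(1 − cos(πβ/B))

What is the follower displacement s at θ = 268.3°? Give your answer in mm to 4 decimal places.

seg 1 [0°–80.5°] uniform, h=15: full span → s += 15 → s = 15.0000
seg 2 [80.5°–164.5°] dwell: s stays 15.0000
seg 3 [164.5°–203.3°] simple-harmonic, h=-11: full span → s += -11 → s = 4.0000
seg 4 [203.3°–276.5°] uniform, h=11: θ=268.3° here. β=65, B=73.2. 11·65/73.2 = 9.7678 → s = 13.7678

13.7678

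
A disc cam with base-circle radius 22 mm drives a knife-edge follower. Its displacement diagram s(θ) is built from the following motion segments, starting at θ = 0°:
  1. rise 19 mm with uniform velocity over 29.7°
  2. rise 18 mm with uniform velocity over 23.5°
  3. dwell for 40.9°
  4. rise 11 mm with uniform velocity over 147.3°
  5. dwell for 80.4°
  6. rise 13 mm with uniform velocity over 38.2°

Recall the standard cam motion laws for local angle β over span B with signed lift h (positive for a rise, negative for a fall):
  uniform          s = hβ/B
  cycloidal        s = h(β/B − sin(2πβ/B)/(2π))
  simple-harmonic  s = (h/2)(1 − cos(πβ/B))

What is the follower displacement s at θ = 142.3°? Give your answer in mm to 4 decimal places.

seg 1 [0°–29.7°] uniform, h=19: full span → s += 19 → s = 19.0000
seg 2 [29.7°–53.2°] uniform, h=18: full span → s += 18 → s = 37.0000
seg 3 [53.2°–94.1°] dwell: s stays 37.0000
seg 4 [94.1°–241.4°] uniform, h=11: θ=142.3° here. β=48.2, B=147.3. 11·48.2/147.3 = 3.5995 → s = 40.5995

40.5995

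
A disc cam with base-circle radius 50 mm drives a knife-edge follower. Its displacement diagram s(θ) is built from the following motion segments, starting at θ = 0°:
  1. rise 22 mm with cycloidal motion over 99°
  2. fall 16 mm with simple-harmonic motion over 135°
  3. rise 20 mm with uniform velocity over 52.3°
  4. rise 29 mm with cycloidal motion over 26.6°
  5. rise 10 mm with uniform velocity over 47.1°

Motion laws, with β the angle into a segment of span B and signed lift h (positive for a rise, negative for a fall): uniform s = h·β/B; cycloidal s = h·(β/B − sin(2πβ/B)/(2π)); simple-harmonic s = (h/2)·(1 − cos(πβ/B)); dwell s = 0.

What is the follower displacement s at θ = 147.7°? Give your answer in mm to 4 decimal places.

seg 1 [0°–99°] cycloidal, h=22: full span → s += 22 → s = 22.0000
seg 2 [99°–234°] simple-harmonic, h=-16: θ=147.7° here. β=48.7, B=135. -16/2·(1 − cos(π·0.3607)) = -4.6106 → s = 17.3894

17.3894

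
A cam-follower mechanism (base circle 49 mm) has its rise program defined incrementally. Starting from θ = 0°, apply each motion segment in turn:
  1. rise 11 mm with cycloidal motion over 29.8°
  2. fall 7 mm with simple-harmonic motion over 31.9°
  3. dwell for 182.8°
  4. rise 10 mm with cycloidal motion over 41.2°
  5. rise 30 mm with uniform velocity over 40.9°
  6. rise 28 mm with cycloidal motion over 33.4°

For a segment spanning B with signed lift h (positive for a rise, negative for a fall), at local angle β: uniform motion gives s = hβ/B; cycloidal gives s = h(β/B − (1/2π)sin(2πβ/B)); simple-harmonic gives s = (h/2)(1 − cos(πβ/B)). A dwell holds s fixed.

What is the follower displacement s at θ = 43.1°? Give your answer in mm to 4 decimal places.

seg 1 [0°–29.8°] cycloidal, h=11: full span → s += 11 → s = 11.0000
seg 2 [29.8°–61.7°] simple-harmonic, h=-7: θ=43.1° here. β=13.3, B=31.9. -7/2·(1 − cos(π·0.4169)) = -2.5969 → s = 8.4031

8.4031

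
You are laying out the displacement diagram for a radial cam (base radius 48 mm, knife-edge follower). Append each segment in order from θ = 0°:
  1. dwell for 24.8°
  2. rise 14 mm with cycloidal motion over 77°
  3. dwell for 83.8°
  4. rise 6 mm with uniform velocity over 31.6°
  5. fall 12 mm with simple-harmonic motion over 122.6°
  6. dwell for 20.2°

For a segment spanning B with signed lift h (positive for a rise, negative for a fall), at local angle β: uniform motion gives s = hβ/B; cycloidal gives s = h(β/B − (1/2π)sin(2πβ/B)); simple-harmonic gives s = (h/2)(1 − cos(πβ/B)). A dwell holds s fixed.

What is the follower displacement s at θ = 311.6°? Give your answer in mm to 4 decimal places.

seg 1 [0°–24.8°] dwell: s stays 0.0000
seg 2 [24.8°–101.8°] cycloidal, h=14: full span → s += 14 → s = 14.0000
seg 3 [101.8°–185.6°] dwell: s stays 14.0000
seg 4 [185.6°–217.2°] uniform, h=6: full span → s += 6 → s = 20.0000
seg 5 [217.2°–339.8°] simple-harmonic, h=-12: θ=311.6° here. β=94.4, B=122.6. -12/2·(1 − cos(π·0.7700)) = -10.5005 → s = 9.4995

9.4995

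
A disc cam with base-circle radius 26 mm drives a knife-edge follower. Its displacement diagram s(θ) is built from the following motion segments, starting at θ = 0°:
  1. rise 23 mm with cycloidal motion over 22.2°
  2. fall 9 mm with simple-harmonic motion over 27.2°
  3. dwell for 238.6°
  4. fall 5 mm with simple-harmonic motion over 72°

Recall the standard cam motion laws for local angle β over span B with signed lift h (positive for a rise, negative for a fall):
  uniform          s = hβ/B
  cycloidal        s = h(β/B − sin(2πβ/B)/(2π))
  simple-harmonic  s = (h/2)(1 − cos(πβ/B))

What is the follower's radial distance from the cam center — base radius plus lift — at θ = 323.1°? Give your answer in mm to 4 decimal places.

seg 1 [0°–22.2°] cycloidal, h=23: full span → s += 23 → s = 23.0000
seg 2 [22.2°–49.4°] simple-harmonic, h=-9: full span → s += -9 → s = 14.0000
seg 3 [49.4°–288°] dwell: s stays 14.0000
seg 4 [288°–360°] simple-harmonic, h=-5: θ=323.1° here. β=35.1, B=72. -5/2·(1 − cos(π·0.4875)) = -2.4019 → s = 11.5981
radial distance = base radius + s = 26 + 11.5981 = 37.5981

37.5981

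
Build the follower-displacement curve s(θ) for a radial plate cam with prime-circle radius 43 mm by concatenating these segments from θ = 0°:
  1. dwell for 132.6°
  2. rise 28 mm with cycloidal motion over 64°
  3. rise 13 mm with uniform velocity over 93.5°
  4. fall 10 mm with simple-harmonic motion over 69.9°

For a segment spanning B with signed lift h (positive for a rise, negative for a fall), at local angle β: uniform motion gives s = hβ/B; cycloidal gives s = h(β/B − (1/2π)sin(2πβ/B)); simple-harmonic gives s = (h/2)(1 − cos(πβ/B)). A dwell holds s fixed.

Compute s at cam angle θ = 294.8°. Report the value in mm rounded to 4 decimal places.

seg 1 [0°–132.6°] dwell: s stays 0.0000
seg 2 [132.6°–196.6°] cycloidal, h=28: full span → s += 28 → s = 28.0000
seg 3 [196.6°–290.1°] uniform, h=13: full span → s += 13 → s = 41.0000
seg 4 [290.1°–360°] simple-harmonic, h=-10: θ=294.8° here. β=4.7, B=69.9. -10/2·(1 − cos(π·0.0672)) = -0.1111 → s = 40.8889

40.8889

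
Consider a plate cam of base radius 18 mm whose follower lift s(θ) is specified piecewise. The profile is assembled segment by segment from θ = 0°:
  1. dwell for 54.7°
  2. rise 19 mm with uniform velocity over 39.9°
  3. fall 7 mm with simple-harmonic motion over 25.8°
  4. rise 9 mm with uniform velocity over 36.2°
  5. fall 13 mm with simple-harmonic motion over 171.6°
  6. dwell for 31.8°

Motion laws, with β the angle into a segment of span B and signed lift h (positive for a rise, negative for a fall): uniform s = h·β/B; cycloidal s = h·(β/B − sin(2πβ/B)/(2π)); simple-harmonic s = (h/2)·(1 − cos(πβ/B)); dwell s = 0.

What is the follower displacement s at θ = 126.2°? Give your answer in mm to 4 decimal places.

seg 1 [0°–54.7°] dwell: s stays 0.0000
seg 2 [54.7°–94.6°] uniform, h=19: full span → s += 19 → s = 19.0000
seg 3 [94.6°–120.4°] simple-harmonic, h=-7: full span → s += -7 → s = 12.0000
seg 4 [120.4°–156.6°] uniform, h=9: θ=126.2° here. β=5.8, B=36.2. 9·5.8/36.2 = 1.4420 → s = 13.4420

13.4420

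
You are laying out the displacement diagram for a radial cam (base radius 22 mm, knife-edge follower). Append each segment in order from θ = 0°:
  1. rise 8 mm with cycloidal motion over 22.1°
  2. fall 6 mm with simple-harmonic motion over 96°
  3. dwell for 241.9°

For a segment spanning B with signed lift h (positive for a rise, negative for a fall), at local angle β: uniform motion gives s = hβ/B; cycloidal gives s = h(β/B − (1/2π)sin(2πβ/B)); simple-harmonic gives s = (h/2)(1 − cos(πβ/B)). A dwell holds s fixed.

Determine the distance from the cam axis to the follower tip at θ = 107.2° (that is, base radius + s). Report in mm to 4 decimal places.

seg 1 [0°–22.1°] cycloidal, h=8: full span → s += 8 → s = 8.0000
seg 2 [22.1°–118.1°] simple-harmonic, h=-6: θ=107.2° here. β=85.1, B=96. -6/2·(1 − cos(π·0.8865)) = -5.8112 → s = 2.1888
radial distance = base radius + s = 22 + 2.1888 = 24.1888

24.1888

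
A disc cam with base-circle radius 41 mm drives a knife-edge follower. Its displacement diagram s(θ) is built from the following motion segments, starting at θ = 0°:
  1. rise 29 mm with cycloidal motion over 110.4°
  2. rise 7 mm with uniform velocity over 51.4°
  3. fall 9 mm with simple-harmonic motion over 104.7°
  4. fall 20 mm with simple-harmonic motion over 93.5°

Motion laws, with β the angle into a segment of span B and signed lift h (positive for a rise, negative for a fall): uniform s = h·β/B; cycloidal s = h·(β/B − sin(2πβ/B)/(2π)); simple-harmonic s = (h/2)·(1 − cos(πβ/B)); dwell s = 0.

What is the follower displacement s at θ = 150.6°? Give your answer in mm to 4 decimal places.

seg 1 [0°–110.4°] cycloidal, h=29: full span → s += 29 → s = 29.0000
seg 2 [110.4°–161.8°] uniform, h=7: θ=150.6° here. β=40.2, B=51.4. 7·40.2/51.4 = 5.4747 → s = 34.4747

34.4747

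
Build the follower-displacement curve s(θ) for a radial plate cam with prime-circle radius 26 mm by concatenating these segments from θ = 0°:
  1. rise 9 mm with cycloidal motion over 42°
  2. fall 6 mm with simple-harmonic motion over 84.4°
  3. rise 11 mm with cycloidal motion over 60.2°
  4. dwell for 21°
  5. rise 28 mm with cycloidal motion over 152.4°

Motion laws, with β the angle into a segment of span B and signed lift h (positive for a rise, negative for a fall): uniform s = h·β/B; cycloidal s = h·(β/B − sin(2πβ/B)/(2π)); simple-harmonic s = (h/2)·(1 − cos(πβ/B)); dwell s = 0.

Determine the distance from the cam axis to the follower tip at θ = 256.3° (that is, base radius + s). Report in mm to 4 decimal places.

seg 1 [0°–42°] cycloidal, h=9: full span → s += 9 → s = 9.0000
seg 2 [42°–126.4°] simple-harmonic, h=-6: full span → s += -6 → s = 3.0000
seg 3 [126.4°–186.6°] cycloidal, h=11: full span → s += 11 → s = 14.0000
seg 4 [186.6°–207.6°] dwell: s stays 14.0000
seg 5 [207.6°–360°] cycloidal, h=28: θ=256.3° here. β=48.7, B=152.4. 28·(0.3196 − sin(2π·0.3196)/(2π)) = 4.9100 → s = 18.9100
radial distance = base radius + s = 26 + 18.9100 = 44.9100

44.9100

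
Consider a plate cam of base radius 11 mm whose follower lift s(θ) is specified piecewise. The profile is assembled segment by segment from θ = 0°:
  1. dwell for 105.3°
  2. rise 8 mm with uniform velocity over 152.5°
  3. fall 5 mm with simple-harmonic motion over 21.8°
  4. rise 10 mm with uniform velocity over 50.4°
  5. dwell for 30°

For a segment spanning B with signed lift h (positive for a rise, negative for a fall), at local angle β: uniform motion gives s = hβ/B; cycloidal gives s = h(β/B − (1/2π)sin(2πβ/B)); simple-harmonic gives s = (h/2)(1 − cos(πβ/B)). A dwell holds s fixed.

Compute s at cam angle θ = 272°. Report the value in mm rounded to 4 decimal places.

seg 1 [0°–105.3°] dwell: s stays 0.0000
seg 2 [105.3°–257.8°] uniform, h=8: full span → s += 8 → s = 8.0000
seg 3 [257.8°–279.6°] simple-harmonic, h=-5: θ=272° here. β=14.2, B=21.8. -5/2·(1 − cos(π·0.6514)) = -3.6446 → s = 4.3554

4.3554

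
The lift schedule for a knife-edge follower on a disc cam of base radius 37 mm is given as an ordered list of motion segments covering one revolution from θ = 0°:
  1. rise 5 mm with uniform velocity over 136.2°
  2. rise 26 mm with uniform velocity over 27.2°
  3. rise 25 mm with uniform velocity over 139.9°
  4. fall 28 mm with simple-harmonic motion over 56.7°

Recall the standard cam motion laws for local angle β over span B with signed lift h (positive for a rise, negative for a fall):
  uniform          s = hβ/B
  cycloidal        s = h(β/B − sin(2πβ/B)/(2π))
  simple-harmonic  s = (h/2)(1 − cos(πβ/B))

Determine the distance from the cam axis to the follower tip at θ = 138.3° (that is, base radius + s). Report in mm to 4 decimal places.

seg 1 [0°–136.2°] uniform, h=5: full span → s += 5 → s = 5.0000
seg 2 [136.2°–163.4°] uniform, h=26: θ=138.3° here. β=2.1, B=27.2. 26·2.1/27.2 = 2.0074 → s = 7.0074
radial distance = base radius + s = 37 + 7.0074 = 44.0074

44.0074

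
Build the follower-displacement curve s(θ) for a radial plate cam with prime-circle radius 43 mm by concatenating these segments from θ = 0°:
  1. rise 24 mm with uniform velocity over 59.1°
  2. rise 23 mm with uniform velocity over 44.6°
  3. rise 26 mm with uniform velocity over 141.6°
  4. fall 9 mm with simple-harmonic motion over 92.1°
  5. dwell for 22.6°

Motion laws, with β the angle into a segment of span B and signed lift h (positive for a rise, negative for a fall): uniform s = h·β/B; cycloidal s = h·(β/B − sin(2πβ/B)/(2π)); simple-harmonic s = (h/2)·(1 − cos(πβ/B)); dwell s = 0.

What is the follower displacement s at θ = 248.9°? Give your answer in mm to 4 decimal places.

seg 1 [0°–59.1°] uniform, h=24: full span → s += 24 → s = 24.0000
seg 2 [59.1°–103.7°] uniform, h=23: full span → s += 23 → s = 47.0000
seg 3 [103.7°–245.3°] uniform, h=26: full span → s += 26 → s = 73.0000
seg 4 [245.3°–337.4°] simple-harmonic, h=-9: θ=248.9° here. β=3.6, B=92.1. -9/2·(1 − cos(π·0.0391)) = -0.0339 → s = 72.9661

72.9661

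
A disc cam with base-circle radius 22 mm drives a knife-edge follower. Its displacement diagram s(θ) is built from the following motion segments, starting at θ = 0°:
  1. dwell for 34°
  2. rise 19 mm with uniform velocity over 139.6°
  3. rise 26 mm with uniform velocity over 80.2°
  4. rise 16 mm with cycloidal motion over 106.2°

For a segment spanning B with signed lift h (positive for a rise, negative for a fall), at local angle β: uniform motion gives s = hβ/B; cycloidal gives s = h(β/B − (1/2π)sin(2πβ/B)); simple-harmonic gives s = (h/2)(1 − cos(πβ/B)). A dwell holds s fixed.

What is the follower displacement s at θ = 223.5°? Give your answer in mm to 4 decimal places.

seg 1 [0°–34°] dwell: s stays 0.0000
seg 2 [34°–173.6°] uniform, h=19: full span → s += 19 → s = 19.0000
seg 3 [173.6°–253.8°] uniform, h=26: θ=223.5° here. β=49.9, B=80.2. 26·49.9/80.2 = 16.1771 → s = 35.1771

35.1771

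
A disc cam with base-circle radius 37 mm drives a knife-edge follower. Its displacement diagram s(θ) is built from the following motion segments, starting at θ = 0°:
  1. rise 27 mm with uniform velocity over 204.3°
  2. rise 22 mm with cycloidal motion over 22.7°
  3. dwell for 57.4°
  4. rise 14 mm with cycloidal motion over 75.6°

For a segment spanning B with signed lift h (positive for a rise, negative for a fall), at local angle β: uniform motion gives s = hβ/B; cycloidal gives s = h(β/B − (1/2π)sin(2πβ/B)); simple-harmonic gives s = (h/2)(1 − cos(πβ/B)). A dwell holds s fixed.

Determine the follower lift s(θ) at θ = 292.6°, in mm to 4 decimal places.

seg 1 [0°–204.3°] uniform, h=27: full span → s += 27 → s = 27.0000
seg 2 [204.3°–227°] cycloidal, h=22: full span → s += 22 → s = 49.0000
seg 3 [227°–284.4°] dwell: s stays 49.0000
seg 4 [284.4°–360°] cycloidal, h=14: θ=292.6° here. β=8.2, B=75.6. 14·(0.1085 − sin(2π·0.1085)/(2π)) = 0.1148 → s = 49.1148

49.1148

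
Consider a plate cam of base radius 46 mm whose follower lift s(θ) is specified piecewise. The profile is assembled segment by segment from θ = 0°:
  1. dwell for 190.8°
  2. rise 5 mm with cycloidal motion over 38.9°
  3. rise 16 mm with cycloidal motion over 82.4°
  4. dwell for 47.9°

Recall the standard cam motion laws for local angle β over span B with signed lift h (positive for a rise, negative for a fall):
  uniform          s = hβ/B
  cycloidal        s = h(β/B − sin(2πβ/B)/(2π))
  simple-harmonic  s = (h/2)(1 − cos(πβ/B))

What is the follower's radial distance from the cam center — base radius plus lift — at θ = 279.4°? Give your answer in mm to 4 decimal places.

seg 1 [0°–190.8°] dwell: s stays 0.0000
seg 2 [190.8°–229.7°] cycloidal, h=5: full span → s += 5 → s = 5.0000
seg 3 [229.7°–312.1°] cycloidal, h=16: θ=279.4° here. β=49.7, B=82.4. 16·(0.6032 − sin(2π·0.6032)/(2π)) = 11.1878 → s = 16.1878
radial distance = base radius + s = 46 + 16.1878 = 62.1878

62.1878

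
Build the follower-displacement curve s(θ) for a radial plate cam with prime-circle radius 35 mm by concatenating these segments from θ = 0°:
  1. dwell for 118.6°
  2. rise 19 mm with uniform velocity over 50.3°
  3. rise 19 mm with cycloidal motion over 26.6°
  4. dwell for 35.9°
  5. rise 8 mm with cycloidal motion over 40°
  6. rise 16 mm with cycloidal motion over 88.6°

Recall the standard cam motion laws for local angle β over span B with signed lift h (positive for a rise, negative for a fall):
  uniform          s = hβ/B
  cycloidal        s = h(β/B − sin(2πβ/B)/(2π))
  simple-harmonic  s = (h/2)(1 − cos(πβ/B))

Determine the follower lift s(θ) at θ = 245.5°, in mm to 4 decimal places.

seg 1 [0°–118.6°] dwell: s stays 0.0000
seg 2 [118.6°–168.9°] uniform, h=19: full span → s += 19 → s = 19.0000
seg 3 [168.9°–195.5°] cycloidal, h=19: full span → s += 19 → s = 38.0000
seg 4 [195.5°–231.4°] dwell: s stays 38.0000
seg 5 [231.4°–271.4°] cycloidal, h=8: θ=245.5° here. β=14.1, B=40. 8·(0.3525 − sin(2π·0.3525)/(2π)) = 1.8018 → s = 39.8018

39.8018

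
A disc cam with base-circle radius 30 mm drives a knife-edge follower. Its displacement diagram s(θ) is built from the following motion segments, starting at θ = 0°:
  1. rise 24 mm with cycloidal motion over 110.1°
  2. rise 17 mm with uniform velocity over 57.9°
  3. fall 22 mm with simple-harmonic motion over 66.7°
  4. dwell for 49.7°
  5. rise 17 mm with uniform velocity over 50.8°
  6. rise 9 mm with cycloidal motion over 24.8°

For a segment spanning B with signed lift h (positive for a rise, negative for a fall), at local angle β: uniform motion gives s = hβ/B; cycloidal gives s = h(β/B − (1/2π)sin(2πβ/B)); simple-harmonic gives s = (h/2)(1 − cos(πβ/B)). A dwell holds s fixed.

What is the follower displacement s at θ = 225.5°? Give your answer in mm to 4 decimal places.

seg 1 [0°–110.1°] cycloidal, h=24: full span → s += 24 → s = 24.0000
seg 2 [110.1°–168°] uniform, h=17: full span → s += 17 → s = 41.0000
seg 3 [168°–234.7°] simple-harmonic, h=-22: θ=225.5° here. β=57.5, B=66.7. -22/2·(1 − cos(π·0.8621)) = -20.9833 → s = 20.0167

20.0167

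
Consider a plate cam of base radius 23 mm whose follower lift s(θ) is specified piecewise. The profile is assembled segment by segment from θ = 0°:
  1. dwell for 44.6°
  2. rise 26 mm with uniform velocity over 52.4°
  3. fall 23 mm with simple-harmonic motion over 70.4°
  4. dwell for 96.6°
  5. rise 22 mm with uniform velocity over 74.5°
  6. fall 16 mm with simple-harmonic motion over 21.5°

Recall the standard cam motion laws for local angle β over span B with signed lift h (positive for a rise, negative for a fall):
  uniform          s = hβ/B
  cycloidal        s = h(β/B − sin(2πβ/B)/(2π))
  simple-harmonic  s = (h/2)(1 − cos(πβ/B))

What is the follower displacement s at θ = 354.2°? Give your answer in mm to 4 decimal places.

seg 1 [0°–44.6°] dwell: s stays 0.0000
seg 2 [44.6°–97°] uniform, h=26: full span → s += 26 → s = 26.0000
seg 3 [97°–167.4°] simple-harmonic, h=-23: full span → s += -23 → s = 3.0000
seg 4 [167.4°–264°] dwell: s stays 3.0000
seg 5 [264°–338.5°] uniform, h=22: full span → s += 22 → s = 25.0000
seg 6 [338.5°–360°] simple-harmonic, h=-16: θ=354.2° here. β=15.7, B=21.5. -16/2·(1 − cos(π·0.7302)) = -13.2949 → s = 11.7051

11.7051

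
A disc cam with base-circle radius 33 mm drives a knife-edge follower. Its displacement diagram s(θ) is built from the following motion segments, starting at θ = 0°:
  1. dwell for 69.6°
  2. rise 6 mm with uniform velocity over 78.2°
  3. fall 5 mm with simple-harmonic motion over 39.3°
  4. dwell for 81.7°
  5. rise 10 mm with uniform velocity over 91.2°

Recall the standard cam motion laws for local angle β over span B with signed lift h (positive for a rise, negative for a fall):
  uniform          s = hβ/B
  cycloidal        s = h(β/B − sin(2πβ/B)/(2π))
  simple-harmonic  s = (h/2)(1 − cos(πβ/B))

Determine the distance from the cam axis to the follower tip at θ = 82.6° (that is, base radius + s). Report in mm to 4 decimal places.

seg 1 [0°–69.6°] dwell: s stays 0.0000
seg 2 [69.6°–147.8°] uniform, h=6: θ=82.6° here. β=13, B=78.2. 6·13/78.2 = 0.9974 → s = 0.9974
radial distance = base radius + s = 33 + 0.9974 = 33.9974

33.9974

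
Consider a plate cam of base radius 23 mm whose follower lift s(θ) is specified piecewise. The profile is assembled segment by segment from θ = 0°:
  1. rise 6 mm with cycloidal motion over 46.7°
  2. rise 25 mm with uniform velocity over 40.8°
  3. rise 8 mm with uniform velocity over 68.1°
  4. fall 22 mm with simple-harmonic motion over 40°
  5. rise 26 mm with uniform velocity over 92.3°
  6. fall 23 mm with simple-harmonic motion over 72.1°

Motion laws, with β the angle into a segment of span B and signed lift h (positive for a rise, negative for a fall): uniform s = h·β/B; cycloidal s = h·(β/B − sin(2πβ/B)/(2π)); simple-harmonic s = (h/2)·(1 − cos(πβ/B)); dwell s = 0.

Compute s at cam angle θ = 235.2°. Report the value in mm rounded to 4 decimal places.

seg 1 [0°–46.7°] cycloidal, h=6: full span → s += 6 → s = 6.0000
seg 2 [46.7°–87.5°] uniform, h=25: full span → s += 25 → s = 31.0000
seg 3 [87.5°–155.6°] uniform, h=8: full span → s += 8 → s = 39.0000
seg 4 [155.6°–195.6°] simple-harmonic, h=-22: full span → s += -22 → s = 17.0000
seg 5 [195.6°–287.9°] uniform, h=26: θ=235.2° here. β=39.6, B=92.3. 26·39.6/92.3 = 11.1549 → s = 28.1549

28.1549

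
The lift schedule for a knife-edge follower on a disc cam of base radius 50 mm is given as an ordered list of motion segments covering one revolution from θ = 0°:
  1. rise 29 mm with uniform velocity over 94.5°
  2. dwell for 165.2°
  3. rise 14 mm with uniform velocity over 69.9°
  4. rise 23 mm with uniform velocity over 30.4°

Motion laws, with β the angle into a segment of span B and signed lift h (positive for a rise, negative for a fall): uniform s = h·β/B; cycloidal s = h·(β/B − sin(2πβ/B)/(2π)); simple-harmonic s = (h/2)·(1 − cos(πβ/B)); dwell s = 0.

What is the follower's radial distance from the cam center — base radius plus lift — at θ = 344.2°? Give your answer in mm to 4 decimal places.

seg 1 [0°–94.5°] uniform, h=29: full span → s += 29 → s = 29.0000
seg 2 [94.5°–259.7°] dwell: s stays 29.0000
seg 3 [259.7°–329.6°] uniform, h=14: full span → s += 14 → s = 43.0000
seg 4 [329.6°–360°] uniform, h=23: θ=344.2° here. β=14.6, B=30.4. 23·14.6/30.4 = 11.0461 → s = 54.0461
radial distance = base radius + s = 50 + 54.0461 = 104.0461

104.0461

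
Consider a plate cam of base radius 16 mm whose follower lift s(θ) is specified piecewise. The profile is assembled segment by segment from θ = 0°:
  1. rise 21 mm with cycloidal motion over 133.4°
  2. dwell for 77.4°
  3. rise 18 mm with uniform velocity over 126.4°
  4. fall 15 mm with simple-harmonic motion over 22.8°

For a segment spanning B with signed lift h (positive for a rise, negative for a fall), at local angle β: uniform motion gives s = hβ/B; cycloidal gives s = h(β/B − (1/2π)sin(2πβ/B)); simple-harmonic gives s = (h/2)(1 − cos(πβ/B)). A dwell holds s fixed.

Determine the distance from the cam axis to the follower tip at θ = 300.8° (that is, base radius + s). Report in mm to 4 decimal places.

seg 1 [0°–133.4°] cycloidal, h=21: full span → s += 21 → s = 21.0000
seg 2 [133.4°–210.8°] dwell: s stays 21.0000
seg 3 [210.8°–337.2°] uniform, h=18: θ=300.8° here. β=90, B=126.4. 18·90/126.4 = 12.8165 → s = 33.8165
radial distance = base radius + s = 16 + 33.8165 = 49.8165

49.8165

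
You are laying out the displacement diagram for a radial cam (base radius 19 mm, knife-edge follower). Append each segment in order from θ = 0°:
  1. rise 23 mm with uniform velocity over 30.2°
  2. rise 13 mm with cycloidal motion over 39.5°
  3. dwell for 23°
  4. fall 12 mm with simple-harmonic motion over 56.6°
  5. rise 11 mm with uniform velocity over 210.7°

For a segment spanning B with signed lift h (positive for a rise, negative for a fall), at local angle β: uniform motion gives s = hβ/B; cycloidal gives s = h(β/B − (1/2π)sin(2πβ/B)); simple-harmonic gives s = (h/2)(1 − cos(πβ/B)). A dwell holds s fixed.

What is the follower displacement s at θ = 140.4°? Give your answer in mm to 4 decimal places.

seg 1 [0°–30.2°] uniform, h=23: full span → s += 23 → s = 23.0000
seg 2 [30.2°–69.7°] cycloidal, h=13: full span → s += 13 → s = 36.0000
seg 3 [69.7°–92.7°] dwell: s stays 36.0000
seg 4 [92.7°–149.3°] simple-harmonic, h=-12: θ=140.4° here. β=47.7, B=56.6. -12/2·(1 − cos(π·0.8428)) = -11.2827 → s = 24.7173

24.7173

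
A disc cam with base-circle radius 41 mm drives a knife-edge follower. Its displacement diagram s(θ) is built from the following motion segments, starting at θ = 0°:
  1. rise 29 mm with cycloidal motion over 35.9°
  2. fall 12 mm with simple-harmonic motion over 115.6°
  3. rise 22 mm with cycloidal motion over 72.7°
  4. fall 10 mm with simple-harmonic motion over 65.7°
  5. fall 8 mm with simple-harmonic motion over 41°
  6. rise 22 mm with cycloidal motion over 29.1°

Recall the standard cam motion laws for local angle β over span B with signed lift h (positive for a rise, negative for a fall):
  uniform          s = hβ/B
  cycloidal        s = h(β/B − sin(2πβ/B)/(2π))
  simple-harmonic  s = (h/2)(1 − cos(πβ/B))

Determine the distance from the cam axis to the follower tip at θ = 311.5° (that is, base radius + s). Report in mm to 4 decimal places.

seg 1 [0°–35.9°] cycloidal, h=29: full span → s += 29 → s = 29.0000
seg 2 [35.9°–151.5°] simple-harmonic, h=-12: full span → s += -12 → s = 17.0000
seg 3 [151.5°–224.2°] cycloidal, h=22: full span → s += 22 → s = 39.0000
seg 4 [224.2°–289.9°] simple-harmonic, h=-10: full span → s += -10 → s = 29.0000
seg 5 [289.9°–330.9°] simple-harmonic, h=-8: θ=311.5° here. β=21.6, B=41. -8/2·(1 − cos(π·0.5268)) = -4.3367 → s = 24.6633
radial distance = base radius + s = 41 + 24.6633 = 65.6633

65.6633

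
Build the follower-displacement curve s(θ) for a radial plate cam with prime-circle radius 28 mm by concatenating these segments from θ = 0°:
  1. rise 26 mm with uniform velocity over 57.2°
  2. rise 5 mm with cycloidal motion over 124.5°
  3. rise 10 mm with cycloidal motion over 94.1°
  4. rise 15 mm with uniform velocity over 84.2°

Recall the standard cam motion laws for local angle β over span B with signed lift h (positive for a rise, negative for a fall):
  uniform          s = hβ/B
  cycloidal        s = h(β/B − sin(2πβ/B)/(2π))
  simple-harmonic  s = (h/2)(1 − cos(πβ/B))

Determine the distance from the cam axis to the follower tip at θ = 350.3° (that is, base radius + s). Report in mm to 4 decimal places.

seg 1 [0°–57.2°] uniform, h=26: full span → s += 26 → s = 26.0000
seg 2 [57.2°–181.7°] cycloidal, h=5: full span → s += 5 → s = 31.0000
seg 3 [181.7°–275.8°] cycloidal, h=10: full span → s += 10 → s = 41.0000
seg 4 [275.8°–360°] uniform, h=15: θ=350.3° here. β=74.5, B=84.2. 15·74.5/84.2 = 13.2720 → s = 54.2720
radial distance = base radius + s = 28 + 54.2720 = 82.2720

82.2720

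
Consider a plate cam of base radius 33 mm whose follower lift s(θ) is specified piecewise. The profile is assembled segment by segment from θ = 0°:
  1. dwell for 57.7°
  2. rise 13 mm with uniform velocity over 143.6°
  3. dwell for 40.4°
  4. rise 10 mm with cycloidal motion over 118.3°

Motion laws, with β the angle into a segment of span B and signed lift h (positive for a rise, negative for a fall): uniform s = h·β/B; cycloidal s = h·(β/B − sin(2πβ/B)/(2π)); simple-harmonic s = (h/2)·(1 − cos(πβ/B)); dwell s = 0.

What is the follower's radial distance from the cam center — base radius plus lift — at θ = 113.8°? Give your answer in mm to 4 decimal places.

seg 1 [0°–57.7°] dwell: s stays 0.0000
seg 2 [57.7°–201.3°] uniform, h=13: θ=113.8° here. β=56.1, B=143.6. 13·56.1/143.6 = 5.0787 → s = 5.0787
radial distance = base radius + s = 33 + 5.0787 = 38.0787

38.0787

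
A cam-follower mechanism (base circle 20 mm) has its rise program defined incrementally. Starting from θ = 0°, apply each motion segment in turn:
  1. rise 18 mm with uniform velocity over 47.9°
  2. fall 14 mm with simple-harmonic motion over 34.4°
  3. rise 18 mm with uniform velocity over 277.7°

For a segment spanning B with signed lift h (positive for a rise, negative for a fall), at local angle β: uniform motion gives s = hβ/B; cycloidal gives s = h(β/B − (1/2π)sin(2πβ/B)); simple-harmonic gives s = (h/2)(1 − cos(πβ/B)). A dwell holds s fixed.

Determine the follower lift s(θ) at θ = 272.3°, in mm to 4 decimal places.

seg 1 [0°–47.9°] uniform, h=18: full span → s += 18 → s = 18.0000
seg 2 [47.9°–82.3°] simple-harmonic, h=-14: full span → s += -14 → s = 4.0000
seg 3 [82.3°–360°] uniform, h=18: θ=272.3° here. β=190, B=277.7. 18·190/277.7 = 12.3154 → s = 16.3154

16.3154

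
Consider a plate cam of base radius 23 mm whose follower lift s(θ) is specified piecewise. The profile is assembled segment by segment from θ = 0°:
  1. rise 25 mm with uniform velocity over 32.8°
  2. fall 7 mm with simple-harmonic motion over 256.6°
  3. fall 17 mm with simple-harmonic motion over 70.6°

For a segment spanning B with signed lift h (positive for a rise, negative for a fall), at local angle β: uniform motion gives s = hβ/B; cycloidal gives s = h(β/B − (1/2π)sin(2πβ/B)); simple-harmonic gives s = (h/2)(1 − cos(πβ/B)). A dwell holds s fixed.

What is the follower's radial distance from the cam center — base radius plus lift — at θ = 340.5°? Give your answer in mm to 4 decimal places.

seg 1 [0°–32.8°] uniform, h=25: full span → s += 25 → s = 25.0000
seg 2 [32.8°–289.4°] simple-harmonic, h=-7: full span → s += -7 → s = 18.0000
seg 3 [289.4°–360°] simple-harmonic, h=-17: θ=340.5° here. β=51.1, B=70.6. -17/2·(1 − cos(π·0.7238)) = -13.9958 → s = 4.0042
radial distance = base radius + s = 23 + 4.0042 = 27.0042

27.0042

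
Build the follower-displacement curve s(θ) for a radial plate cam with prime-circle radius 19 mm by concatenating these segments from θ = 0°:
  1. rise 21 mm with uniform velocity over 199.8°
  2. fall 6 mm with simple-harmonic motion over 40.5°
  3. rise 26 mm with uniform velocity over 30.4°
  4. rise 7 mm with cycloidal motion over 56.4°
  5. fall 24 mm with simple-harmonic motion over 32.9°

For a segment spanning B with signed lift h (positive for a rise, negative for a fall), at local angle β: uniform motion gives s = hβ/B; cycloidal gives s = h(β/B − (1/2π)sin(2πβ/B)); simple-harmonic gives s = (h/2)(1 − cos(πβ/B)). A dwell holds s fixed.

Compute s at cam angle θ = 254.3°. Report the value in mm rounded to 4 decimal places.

seg 1 [0°–199.8°] uniform, h=21: full span → s += 21 → s = 21.0000
seg 2 [199.8°–240.3°] simple-harmonic, h=-6: full span → s += -6 → s = 15.0000
seg 3 [240.3°–270.7°] uniform, h=26: θ=254.3° here. β=14, B=30.4. 26·14/30.4 = 11.9737 → s = 26.9737

26.9737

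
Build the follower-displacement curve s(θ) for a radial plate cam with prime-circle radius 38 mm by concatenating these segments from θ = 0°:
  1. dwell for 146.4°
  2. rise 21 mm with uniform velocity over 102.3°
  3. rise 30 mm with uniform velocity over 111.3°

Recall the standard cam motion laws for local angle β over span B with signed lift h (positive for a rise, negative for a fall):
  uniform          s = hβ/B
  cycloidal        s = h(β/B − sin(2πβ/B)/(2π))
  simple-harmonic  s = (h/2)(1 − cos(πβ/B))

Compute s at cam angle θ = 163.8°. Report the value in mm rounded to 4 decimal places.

seg 1 [0°–146.4°] dwell: s stays 0.0000
seg 2 [146.4°–248.7°] uniform, h=21: θ=163.8° here. β=17.4, B=102.3. 21·17.4/102.3 = 3.5718 → s = 3.5718

3.5718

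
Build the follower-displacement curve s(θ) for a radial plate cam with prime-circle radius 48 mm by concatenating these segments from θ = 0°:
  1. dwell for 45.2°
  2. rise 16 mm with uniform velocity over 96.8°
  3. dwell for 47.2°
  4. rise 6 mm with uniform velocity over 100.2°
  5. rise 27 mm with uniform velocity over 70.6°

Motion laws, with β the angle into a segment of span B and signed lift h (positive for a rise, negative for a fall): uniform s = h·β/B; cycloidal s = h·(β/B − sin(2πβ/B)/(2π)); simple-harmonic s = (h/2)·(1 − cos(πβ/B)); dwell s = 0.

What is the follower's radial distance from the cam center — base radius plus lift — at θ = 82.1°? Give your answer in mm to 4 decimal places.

seg 1 [0°–45.2°] dwell: s stays 0.0000
seg 2 [45.2°–142°] uniform, h=16: θ=82.1° here. β=36.9, B=96.8. 16·36.9/96.8 = 6.0992 → s = 6.0992
radial distance = base radius + s = 48 + 6.0992 = 54.0992

54.0992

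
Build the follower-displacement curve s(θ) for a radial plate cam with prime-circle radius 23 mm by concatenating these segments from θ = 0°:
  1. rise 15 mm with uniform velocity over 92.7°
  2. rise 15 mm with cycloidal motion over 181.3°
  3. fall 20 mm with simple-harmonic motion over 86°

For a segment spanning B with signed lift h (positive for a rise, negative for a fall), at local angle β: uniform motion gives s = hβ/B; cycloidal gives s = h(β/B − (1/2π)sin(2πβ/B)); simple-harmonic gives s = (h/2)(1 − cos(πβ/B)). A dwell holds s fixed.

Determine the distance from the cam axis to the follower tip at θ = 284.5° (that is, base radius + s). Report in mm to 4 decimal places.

seg 1 [0°–92.7°] uniform, h=15: full span → s += 15 → s = 15.0000
seg 2 [92.7°–274°] cycloidal, h=15: full span → s += 15 → s = 30.0000
seg 3 [274°–360°] simple-harmonic, h=-20: θ=284.5° here. β=10.5, B=86. -20/2·(1 − cos(π·0.1221)) = -0.7266 → s = 29.2734
radial distance = base radius + s = 23 + 29.2734 = 52.2734

52.2734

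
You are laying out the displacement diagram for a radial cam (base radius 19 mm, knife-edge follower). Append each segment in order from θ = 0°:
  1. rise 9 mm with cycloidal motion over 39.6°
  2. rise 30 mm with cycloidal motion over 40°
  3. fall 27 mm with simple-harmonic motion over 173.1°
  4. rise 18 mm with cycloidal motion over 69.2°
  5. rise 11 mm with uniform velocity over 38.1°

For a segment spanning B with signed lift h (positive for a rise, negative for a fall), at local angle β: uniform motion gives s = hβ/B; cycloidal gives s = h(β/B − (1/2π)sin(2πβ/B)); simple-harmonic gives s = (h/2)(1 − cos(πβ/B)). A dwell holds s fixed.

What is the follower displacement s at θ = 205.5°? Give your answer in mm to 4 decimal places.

seg 1 [0°–39.6°] cycloidal, h=9: full span → s += 9 → s = 9.0000
seg 2 [39.6°–79.6°] cycloidal, h=30: full span → s += 30 → s = 39.0000
seg 3 [79.6°–252.7°] simple-harmonic, h=-27: θ=205.5° here. β=125.9, B=173.1. -27/2·(1 − cos(π·0.7273)) = -22.3423 → s = 16.6577

16.6577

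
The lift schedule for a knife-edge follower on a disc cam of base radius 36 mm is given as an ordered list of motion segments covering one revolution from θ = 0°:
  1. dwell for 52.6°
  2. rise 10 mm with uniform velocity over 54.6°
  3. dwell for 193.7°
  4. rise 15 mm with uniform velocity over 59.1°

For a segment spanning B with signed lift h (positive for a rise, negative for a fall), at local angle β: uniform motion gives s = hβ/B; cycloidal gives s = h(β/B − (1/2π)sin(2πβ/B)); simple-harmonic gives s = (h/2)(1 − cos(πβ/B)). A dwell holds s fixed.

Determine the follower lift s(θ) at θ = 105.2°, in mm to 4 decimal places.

seg 1 [0°–52.6°] dwell: s stays 0.0000
seg 2 [52.6°–107.2°] uniform, h=10: θ=105.2° here. β=52.6, B=54.6. 10·52.6/54.6 = 9.6337 → s = 9.6337

9.6337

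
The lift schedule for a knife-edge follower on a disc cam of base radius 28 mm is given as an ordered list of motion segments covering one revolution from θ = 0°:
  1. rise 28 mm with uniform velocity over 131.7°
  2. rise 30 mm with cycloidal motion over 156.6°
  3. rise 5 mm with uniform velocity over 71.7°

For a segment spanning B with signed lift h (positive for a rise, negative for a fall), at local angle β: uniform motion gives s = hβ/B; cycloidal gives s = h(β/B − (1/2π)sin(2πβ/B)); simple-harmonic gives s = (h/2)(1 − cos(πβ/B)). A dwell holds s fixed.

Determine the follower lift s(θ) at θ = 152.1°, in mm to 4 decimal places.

seg 1 [0°–131.7°] uniform, h=28: full span → s += 28 → s = 28.0000
seg 2 [131.7°–288.3°] cycloidal, h=30: θ=152.1° here. β=20.4, B=156.6. 30·(0.1303 − sin(2π·0.1303)/(2π)) = 0.4220 → s = 28.4220

28.4220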